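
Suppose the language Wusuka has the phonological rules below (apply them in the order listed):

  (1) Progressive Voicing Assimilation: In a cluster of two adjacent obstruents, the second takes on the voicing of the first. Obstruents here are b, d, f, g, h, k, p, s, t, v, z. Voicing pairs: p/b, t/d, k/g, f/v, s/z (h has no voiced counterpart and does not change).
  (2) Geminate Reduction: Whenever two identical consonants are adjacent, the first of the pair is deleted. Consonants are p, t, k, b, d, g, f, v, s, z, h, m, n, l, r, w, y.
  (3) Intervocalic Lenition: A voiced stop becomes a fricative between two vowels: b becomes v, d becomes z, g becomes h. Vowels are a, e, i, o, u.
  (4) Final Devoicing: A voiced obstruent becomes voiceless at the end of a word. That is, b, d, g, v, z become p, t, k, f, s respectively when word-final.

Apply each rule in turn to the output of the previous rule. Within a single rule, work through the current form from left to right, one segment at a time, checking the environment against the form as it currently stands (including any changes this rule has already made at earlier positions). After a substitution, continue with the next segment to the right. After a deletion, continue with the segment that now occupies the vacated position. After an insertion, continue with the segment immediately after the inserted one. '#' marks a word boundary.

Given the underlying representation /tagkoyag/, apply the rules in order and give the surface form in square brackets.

(1) Progressive Voicing Assimilation: [tagkoyag] → [taggoyag]
(2) Geminate Reduction: [taggoyag] → [tagoyag]
(3) Intervocalic Lenition: [tagoyag] → [tahoyag]
(4) Final Devoicing: [tahoyag] → [tahoyak]

[tahoyak]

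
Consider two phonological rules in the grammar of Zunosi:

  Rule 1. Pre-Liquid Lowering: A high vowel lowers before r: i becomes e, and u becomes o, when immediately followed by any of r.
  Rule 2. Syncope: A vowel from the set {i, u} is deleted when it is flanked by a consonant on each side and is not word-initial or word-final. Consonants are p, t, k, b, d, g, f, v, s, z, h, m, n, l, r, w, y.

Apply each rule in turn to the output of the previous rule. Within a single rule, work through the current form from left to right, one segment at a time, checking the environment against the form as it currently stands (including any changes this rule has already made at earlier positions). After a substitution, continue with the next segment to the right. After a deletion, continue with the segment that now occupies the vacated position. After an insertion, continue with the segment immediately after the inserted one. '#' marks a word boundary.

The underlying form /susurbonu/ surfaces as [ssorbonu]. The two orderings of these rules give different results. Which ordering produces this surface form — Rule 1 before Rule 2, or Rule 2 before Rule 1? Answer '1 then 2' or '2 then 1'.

1 then 2

Order 1 then 2:
  1 Pre-Liquid Lowering: [susurbonu] → [susorbonu]
  2 Syncope: [susorbonu] → [ssorbonu]
  result: [ssorbonu]
Order 2 then 1:
  2 Syncope: [susurbonu] → [ssrbonu]
  1 Pre-Liquid Lowering: no change — [ssrbonu]
  result: [ssrbonu]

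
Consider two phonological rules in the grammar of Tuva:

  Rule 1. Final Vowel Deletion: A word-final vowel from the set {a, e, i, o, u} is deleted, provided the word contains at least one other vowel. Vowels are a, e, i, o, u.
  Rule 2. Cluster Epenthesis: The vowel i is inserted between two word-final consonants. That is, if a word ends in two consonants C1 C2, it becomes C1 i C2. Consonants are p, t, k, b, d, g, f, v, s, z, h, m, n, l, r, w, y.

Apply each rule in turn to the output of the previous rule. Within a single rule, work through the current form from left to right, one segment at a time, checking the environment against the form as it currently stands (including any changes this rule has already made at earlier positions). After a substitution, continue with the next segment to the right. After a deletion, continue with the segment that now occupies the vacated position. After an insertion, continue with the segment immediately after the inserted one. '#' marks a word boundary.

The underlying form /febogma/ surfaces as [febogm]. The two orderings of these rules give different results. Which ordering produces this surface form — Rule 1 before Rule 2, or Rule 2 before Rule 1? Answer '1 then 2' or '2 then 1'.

2 then 1

Order 1 then 2:
  1 Final Vowel Deletion: [febogma] → [febogm]
  2 Cluster Epenthesis: [febogm] → [febogim]
  result: [febogim]
Order 2 then 1:
  2 Cluster Epenthesis: no change — [febogma]
  1 Final Vowel Deletion: [febogma] → [febogm]
  result: [febogm]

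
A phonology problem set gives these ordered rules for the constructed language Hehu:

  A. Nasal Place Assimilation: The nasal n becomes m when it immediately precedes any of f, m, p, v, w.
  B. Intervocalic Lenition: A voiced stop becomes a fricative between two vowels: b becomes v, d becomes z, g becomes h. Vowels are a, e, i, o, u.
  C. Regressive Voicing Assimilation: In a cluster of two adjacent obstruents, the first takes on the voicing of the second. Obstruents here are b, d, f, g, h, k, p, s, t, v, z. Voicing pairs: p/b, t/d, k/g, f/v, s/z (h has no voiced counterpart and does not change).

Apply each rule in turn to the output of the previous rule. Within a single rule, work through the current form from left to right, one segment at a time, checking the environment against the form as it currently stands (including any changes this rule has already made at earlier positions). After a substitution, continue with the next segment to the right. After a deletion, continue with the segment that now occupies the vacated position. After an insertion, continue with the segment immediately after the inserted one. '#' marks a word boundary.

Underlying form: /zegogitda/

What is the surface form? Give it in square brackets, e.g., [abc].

A Nasal Place Assimilation: no change — [zegogitda]
B Intervocalic Lenition: [zegogitda] → [zehohitda]
C Regressive Voicing Assimilation: [zehohitda] → [zehohidda]

[zehohidda]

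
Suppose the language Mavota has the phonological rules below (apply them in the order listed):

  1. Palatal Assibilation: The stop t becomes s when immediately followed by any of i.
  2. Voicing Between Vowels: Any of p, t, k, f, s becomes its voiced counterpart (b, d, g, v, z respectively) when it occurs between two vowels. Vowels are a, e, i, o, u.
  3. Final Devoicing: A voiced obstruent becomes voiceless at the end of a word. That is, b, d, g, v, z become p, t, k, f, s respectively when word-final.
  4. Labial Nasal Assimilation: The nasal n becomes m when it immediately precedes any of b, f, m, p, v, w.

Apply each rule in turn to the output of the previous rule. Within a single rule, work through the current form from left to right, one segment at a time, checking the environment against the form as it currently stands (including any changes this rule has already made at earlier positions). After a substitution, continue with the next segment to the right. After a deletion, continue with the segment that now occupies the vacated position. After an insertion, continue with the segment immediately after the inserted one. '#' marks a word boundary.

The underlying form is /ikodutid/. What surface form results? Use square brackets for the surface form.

[igoduzit]

1 Palatal Assibilation: [ikodutid] → [ikodusid]
2 Voicing Between Vowels: [ikodusid] → [igoduzid]
3 Final Devoicing: [igoduzid] → [igoduzit]
4 Labial Nasal Assimilation: no change — [igoduzit]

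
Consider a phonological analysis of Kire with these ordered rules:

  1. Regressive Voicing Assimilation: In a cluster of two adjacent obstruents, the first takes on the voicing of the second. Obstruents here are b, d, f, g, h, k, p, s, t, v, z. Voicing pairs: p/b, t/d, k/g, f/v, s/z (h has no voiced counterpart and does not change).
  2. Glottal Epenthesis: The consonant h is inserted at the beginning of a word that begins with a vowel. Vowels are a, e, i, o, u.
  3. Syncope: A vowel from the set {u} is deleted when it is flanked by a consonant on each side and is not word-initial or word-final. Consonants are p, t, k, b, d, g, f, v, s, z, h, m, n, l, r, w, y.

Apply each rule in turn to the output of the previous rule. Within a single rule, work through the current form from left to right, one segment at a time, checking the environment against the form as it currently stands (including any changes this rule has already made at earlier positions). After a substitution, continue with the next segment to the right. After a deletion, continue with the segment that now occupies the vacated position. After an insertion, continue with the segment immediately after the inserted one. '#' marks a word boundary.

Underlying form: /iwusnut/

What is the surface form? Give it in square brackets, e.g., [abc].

[hiwsnt]

1 Regressive Voicing Assimilation: no change — [iwusnut]
2 Glottal Epenthesis: [iwusnut] → [hiwusnut]
3 Syncope: [hiwusnut] → [hiwsnt]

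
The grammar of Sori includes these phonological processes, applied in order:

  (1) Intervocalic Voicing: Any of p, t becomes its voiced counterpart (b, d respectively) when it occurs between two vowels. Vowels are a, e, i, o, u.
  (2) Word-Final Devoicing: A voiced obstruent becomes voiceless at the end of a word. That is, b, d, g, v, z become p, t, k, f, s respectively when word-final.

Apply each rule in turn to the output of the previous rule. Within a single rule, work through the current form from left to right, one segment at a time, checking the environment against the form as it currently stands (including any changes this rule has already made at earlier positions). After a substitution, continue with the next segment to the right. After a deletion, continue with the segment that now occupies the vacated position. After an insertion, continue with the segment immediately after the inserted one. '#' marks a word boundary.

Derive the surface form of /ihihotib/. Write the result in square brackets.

(1) Intervocalic Voicing: [ihihotib] → [ihihodib]
(2) Word-Final Devoicing: [ihihodib] → [ihihodip]

[ihihodip]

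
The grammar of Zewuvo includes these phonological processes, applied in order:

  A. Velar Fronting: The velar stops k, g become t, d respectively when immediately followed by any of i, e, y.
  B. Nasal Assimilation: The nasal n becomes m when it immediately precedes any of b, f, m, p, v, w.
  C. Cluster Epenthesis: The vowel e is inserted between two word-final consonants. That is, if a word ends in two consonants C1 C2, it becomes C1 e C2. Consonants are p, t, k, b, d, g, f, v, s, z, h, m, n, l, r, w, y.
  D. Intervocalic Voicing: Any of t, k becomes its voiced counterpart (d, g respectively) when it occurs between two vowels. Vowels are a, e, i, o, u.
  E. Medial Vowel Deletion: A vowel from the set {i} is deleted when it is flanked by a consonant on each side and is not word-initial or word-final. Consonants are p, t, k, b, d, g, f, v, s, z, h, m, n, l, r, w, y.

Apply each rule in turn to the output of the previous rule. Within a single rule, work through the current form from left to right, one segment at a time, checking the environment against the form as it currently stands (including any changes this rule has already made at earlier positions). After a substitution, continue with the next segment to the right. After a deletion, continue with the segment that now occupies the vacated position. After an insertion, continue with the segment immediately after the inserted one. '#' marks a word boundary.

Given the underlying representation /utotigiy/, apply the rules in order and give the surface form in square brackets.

A Velar Fronting: [utotigiy] → [utotidiy]
B Nasal Assimilation: no change — [utotidiy]
C Cluster Epenthesis: no change — [utotidiy]
D Intervocalic Voicing: [utotidiy] → [udodidiy]
E Medial Vowel Deletion: [udodidiy] → [udoddy]

[udoddy]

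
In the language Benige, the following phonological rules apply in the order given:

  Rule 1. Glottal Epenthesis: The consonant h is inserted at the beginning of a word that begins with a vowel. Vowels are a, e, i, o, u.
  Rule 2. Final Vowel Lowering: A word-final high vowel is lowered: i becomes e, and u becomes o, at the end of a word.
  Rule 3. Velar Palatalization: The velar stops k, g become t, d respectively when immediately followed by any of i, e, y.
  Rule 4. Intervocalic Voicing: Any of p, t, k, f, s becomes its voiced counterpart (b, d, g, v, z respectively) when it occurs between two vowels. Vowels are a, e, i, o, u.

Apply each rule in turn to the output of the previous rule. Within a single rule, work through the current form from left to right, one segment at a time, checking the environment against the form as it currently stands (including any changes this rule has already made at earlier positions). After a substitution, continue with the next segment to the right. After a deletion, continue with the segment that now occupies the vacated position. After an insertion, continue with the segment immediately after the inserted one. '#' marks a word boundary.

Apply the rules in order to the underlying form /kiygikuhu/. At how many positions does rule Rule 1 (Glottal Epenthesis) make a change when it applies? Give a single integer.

Rule 1 Glottal Epenthesis: no change — [kiygikuhu]
Rule 2 Final Vowel Lowering: [kiygikuhu] → [kiygikuho]
Rule 3 Velar Palatalization: [kiygikuho] → [tiydikuho]
Rule 4 Intervocalic Voicing: [tiydikuho] → [tiydiguho]
Rule Rule 1 changed 0 position(s).

0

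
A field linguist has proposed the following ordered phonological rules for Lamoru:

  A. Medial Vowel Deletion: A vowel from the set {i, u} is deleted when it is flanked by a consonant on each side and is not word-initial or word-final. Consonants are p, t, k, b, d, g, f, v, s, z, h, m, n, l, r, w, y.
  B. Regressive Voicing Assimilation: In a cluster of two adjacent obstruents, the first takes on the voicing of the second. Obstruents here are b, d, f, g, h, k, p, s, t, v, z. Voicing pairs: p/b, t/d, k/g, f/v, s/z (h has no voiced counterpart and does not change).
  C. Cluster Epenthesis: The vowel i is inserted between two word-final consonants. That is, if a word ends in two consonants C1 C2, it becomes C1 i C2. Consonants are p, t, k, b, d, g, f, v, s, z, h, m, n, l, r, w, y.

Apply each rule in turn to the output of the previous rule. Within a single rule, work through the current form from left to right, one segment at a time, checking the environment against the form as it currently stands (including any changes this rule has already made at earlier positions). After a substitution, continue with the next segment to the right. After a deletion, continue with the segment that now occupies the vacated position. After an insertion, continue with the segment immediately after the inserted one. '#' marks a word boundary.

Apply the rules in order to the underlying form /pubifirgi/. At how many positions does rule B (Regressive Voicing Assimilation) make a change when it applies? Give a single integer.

A Medial Vowel Deletion: [pubifirgi] → [pbfrgi]
B Regressive Voicing Assimilation: [pbfrgi] → [bpfrgi]
C Cluster Epenthesis: no change — [bpfrgi]
Rule B changed 2 position(s).

2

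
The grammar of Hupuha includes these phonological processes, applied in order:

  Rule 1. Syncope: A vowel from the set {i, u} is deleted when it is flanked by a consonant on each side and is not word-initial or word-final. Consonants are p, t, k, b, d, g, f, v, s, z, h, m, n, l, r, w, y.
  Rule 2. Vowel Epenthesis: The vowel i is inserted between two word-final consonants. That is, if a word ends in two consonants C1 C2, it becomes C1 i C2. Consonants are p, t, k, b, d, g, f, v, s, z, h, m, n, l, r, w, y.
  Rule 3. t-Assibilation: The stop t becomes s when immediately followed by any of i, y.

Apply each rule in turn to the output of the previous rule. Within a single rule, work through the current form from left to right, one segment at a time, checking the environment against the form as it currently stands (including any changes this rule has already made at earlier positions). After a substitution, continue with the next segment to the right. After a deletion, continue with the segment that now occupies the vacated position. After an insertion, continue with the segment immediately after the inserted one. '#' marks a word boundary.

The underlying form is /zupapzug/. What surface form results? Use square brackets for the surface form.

Rule 1 Syncope: [zupapzug] → [zpapzg]
Rule 2 Vowel Epenthesis: [zpapzg] → [zpapzig]
Rule 3 t-Assibilation: no change — [zpapzig]

[zpapzig]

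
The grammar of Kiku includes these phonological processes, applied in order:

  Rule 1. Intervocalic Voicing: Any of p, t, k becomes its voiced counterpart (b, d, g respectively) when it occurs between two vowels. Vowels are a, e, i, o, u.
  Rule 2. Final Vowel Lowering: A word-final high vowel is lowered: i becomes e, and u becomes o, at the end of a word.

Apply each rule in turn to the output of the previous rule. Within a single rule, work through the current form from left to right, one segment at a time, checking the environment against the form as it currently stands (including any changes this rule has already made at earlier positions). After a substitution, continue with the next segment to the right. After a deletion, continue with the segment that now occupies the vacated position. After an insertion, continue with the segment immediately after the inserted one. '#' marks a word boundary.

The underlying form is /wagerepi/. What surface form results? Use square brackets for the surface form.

Rule 1 Intervocalic Voicing: [wagerepi] → [wagerebi]
Rule 2 Final Vowel Lowering: [wagerebi] → [wagerebe]

[wagerebe]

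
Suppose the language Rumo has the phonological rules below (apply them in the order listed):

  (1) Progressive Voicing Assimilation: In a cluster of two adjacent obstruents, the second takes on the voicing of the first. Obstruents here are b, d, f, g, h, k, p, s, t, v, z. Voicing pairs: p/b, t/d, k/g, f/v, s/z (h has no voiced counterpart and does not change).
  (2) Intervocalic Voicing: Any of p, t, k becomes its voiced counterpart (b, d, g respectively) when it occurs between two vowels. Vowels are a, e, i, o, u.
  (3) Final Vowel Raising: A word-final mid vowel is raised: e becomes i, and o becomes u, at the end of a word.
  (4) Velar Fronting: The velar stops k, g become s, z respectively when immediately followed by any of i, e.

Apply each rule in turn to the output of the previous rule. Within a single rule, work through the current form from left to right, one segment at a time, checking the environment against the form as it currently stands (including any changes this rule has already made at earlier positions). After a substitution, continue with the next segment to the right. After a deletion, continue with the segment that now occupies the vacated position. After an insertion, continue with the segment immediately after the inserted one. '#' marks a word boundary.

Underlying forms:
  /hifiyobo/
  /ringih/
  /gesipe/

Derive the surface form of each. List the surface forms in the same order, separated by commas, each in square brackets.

/hifiyobo/:
  (1) Progressive Voicing Assimilation: no change — [hifiyobo]
  (2) Intervocalic Voicing: no change — [hifiyobo]
  (3) Final Vowel Raising: [hifiyobo] → [hifiyobu]
  (4) Velar Fronting: no change — [hifiyobu]
/ringih/:
  (1) Progressive Voicing Assimilation: no change — [ringih]
  (2) Intervocalic Voicing: no change — [ringih]
  (3) Final Vowel Raising: no change — [ringih]
  (4) Velar Fronting: [ringih] → [rinzih]
/gesipe/:
  (1) Progressive Voicing Assimilation: no change — [gesipe]
  (2) Intervocalic Voicing: [gesipe] → [gesibe]
  (3) Final Vowel Raising: [gesibe] → [gesibi]
  (4) Velar Fronting: [gesibi] → [zesibi]

[hifiyobu], [rinzih], [zesibi]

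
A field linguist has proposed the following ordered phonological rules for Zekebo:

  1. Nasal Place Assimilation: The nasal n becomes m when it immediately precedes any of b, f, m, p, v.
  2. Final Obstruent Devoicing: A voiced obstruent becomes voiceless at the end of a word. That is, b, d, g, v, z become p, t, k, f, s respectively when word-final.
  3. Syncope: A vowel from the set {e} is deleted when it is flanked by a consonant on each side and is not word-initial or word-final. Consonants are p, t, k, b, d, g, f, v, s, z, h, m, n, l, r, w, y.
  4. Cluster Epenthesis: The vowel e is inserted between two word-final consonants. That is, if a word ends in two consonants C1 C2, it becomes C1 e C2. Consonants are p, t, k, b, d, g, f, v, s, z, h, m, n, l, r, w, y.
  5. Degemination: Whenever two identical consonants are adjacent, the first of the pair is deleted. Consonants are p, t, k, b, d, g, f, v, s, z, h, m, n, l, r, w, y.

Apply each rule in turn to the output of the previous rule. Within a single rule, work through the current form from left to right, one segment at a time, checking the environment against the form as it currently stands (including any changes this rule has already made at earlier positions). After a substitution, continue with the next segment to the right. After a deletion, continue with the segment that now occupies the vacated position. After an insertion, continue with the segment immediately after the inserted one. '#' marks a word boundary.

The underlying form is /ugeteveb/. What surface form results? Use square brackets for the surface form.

1 Nasal Place Assimilation: no change — [ugeteveb]
2 Final Obstruent Devoicing: [ugeteveb] → [ugetevep]
3 Syncope: [ugetevep] → [ugtvp]
4 Cluster Epenthesis: [ugtvp] → [ugtvep]
5 Degemination: no change — [ugtvep]

[ugtvep]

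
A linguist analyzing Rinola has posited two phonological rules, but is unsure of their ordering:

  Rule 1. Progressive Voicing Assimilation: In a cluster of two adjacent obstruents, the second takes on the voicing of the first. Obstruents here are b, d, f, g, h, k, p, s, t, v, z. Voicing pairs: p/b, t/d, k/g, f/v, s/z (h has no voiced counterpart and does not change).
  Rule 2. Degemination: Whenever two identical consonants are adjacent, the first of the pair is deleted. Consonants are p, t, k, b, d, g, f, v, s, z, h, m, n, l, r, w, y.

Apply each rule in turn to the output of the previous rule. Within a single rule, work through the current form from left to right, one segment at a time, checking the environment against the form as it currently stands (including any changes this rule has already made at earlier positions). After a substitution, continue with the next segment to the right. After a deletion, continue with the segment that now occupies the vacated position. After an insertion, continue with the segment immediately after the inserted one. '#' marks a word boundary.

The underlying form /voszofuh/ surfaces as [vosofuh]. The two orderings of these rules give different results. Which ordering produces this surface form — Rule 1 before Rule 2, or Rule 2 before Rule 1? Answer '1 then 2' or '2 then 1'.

1 then 2

Order 1 then 2:
  1 Progressive Voicing Assimilation: [voszofuh] → [vossofuh]
  2 Degemination: [vossofuh] → [vosofuh]
  result: [vosofuh]
Order 2 then 1:
  2 Degemination: no change — [voszofuh]
  1 Progressive Voicing Assimilation: [voszofuh] → [vossofuh]
  result: [vossofuh]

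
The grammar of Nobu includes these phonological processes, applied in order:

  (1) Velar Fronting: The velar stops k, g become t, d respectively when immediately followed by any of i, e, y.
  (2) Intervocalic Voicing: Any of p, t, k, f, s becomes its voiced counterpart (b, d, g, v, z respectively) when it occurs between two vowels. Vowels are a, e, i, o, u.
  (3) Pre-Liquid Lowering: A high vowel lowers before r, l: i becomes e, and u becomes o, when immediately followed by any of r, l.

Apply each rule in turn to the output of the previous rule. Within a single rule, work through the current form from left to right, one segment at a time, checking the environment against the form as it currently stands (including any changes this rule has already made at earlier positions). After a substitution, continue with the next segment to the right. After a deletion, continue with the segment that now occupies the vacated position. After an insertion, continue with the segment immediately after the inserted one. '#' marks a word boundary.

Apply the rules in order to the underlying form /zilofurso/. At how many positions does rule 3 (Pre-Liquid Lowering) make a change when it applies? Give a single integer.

(1) Velar Fronting: no change — [zilofurso]
(2) Intervocalic Voicing: [zilofurso] → [zilovurso]
(3) Pre-Liquid Lowering: [zilovurso] → [zelovorso]
Rule 3 changed 2 position(s).

2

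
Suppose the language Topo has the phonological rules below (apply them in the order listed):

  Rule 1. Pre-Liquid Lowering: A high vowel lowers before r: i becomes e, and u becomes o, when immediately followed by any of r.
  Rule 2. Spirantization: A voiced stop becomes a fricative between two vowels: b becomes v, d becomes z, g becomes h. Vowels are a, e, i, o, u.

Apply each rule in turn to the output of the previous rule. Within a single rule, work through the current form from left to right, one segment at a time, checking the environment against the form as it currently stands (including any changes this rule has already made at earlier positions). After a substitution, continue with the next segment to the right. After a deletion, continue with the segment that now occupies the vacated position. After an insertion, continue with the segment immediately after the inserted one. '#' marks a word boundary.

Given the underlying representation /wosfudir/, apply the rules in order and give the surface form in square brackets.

Rule 1 Pre-Liquid Lowering: [wosfudir] → [wosfuder]
Rule 2 Spirantization: [wosfuder] → [wosfuzer]

[wosfuzer]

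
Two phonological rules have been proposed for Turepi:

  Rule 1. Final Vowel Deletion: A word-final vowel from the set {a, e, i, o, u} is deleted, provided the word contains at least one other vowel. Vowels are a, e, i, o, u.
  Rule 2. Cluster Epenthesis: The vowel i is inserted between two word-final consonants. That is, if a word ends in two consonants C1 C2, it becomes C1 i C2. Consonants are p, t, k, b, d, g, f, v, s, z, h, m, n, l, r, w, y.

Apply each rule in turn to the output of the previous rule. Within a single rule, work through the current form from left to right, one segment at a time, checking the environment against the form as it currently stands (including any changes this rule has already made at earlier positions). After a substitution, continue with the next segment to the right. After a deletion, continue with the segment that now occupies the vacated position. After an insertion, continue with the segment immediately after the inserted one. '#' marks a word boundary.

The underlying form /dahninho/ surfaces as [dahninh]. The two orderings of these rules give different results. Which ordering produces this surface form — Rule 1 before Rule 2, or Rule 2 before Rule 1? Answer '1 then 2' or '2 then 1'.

2 then 1

Order 1 then 2:
  1 Final Vowel Deletion: [dahninho] → [dahninh]
  2 Cluster Epenthesis: [dahninh] → [dahninih]
  result: [dahninih]
Order 2 then 1:
  2 Cluster Epenthesis: no change — [dahninho]
  1 Final Vowel Deletion: [dahninho] → [dahninh]
  result: [dahninh]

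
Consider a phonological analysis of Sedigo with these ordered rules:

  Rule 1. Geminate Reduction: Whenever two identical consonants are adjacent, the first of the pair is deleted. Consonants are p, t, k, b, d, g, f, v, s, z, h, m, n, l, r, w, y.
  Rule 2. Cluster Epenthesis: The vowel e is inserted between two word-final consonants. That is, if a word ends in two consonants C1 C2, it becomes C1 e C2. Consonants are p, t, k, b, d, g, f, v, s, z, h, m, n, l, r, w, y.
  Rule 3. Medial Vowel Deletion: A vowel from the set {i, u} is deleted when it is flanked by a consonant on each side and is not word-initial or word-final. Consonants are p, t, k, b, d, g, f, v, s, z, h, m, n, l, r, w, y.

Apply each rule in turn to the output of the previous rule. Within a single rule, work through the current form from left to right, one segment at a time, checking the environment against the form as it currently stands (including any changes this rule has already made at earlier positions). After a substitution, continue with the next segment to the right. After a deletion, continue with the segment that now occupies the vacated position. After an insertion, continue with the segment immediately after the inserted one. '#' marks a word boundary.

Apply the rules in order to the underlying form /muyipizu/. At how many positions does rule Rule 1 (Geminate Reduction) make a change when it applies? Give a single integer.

Rule 1 Geminate Reduction: no change — [muyipizu]
Rule 2 Cluster Epenthesis: no change — [muyipizu]
Rule 3 Medial Vowel Deletion: [muyipizu] → [mypzu]
Rule Rule 1 changed 0 position(s).

0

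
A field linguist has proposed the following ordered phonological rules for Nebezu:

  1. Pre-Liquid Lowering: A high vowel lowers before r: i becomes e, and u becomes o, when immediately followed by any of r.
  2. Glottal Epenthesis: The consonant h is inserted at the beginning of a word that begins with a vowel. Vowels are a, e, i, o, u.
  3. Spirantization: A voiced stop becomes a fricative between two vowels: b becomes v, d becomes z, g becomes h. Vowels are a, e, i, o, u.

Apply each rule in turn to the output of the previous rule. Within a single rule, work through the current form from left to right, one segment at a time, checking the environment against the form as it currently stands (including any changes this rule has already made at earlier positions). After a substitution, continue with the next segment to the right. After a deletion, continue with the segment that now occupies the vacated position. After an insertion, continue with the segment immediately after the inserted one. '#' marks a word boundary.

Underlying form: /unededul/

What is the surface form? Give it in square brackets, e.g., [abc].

[hunezezul]

1 Pre-Liquid Lowering: no change — [unededul]
2 Glottal Epenthesis: [unededul] → [hunededul]
3 Spirantization: [hunededul] → [hunezezul]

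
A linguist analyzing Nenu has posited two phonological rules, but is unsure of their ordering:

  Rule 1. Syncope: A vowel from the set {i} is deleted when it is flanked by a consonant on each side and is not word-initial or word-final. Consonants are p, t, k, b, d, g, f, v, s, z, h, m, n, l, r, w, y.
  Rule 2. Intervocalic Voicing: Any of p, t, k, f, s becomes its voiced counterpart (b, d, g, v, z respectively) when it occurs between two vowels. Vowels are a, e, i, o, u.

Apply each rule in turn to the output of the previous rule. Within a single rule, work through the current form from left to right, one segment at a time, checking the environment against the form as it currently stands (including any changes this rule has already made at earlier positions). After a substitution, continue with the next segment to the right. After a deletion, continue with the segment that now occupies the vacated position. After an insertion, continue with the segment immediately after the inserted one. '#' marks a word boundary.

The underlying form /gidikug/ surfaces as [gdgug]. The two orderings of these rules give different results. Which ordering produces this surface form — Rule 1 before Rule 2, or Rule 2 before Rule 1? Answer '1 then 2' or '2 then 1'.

Order 1 then 2:
  1 Syncope: [gidikug] → [gdkug]
  2 Intervocalic Voicing: no change — [gdkug]
  result: [gdkug]
Order 2 then 1:
  2 Intervocalic Voicing: [gidikug] → [gidigug]
  1 Syncope: [gidigug] → [gdgug]
  result: [gdgug]

2 then 1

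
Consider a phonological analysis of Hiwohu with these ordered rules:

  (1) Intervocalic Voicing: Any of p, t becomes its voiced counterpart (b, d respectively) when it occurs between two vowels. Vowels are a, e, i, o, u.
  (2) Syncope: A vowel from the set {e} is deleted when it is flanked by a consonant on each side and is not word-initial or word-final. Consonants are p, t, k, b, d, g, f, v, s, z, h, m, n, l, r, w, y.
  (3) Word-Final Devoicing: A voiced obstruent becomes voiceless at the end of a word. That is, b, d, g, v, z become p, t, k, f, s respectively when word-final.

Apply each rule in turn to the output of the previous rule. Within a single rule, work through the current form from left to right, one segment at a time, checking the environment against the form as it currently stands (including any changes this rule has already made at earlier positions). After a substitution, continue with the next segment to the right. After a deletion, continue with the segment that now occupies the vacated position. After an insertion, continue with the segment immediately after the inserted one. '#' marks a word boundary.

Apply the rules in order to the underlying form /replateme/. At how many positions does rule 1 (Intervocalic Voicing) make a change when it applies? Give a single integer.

1

(1) Intervocalic Voicing: [replateme] → [replademe]
(2) Syncope: [replademe] → [rpladme]
(3) Word-Final Devoicing: no change — [rpladme]
Rule 1 changed 1 position(s).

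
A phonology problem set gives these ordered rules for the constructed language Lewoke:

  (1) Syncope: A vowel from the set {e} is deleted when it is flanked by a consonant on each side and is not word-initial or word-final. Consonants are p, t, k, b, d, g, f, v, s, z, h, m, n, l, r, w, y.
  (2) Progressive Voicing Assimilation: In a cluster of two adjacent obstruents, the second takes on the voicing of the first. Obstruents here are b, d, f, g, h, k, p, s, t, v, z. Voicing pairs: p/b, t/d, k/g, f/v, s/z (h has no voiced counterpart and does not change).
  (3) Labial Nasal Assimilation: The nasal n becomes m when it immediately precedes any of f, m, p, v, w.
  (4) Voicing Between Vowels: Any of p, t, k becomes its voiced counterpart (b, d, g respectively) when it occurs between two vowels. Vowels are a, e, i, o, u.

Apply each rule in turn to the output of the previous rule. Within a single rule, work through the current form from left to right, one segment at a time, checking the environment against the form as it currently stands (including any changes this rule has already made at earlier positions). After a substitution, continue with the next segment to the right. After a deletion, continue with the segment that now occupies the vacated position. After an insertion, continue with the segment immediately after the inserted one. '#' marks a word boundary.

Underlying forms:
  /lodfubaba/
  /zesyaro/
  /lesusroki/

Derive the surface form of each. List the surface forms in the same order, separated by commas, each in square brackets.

/lodfubaba/:
  (1) Syncope: no change — [lodfubaba]
  (2) Progressive Voicing Assimilation: [lodfubaba] → [lodvubaba]
  (3) Labial Nasal Assimilation: no change — [lodvubaba]
  (4) Voicing Between Vowels: no change — [lodvubaba]
/zesyaro/:
  (1) Syncope: [zesyaro] → [zsyaro]
  (2) Progressive Voicing Assimilation: [zsyaro] → [zzyaro]
  (3) Labial Nasal Assimilation: no change — [zzyaro]
  (4) Voicing Between Vowels: no change — [zzyaro]
/lesusroki/:
  (1) Syncope: [lesusroki] → [lsusroki]
  (2) Progressive Voicing Assimilation: no change — [lsusroki]
  (3) Labial Nasal Assimilation: no change — [lsusroki]
  (4) Voicing Between Vowels: [lsusroki] → [lsusrogi]

[lodvubaba], [zzyaro], [lsusrogi]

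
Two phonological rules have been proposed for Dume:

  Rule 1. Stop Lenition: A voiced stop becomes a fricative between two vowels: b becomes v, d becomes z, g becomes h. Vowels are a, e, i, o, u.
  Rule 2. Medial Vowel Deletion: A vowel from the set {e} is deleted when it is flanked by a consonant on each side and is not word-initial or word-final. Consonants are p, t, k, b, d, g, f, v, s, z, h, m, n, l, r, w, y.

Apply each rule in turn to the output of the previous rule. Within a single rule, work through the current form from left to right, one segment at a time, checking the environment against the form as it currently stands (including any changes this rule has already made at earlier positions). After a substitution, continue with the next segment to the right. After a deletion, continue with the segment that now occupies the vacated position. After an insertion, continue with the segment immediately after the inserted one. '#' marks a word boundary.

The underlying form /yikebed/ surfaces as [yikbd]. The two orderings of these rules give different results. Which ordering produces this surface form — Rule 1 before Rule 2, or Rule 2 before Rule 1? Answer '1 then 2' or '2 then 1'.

Order 1 then 2:
  1 Stop Lenition: [yikebed] → [yikeved]
  2 Medial Vowel Deletion: [yikeved] → [yikvd]
  result: [yikvd]
Order 2 then 1:
  2 Medial Vowel Deletion: [yikebed] → [yikbd]
  1 Stop Lenition: no change — [yikbd]
  result: [yikbd]

2 then 1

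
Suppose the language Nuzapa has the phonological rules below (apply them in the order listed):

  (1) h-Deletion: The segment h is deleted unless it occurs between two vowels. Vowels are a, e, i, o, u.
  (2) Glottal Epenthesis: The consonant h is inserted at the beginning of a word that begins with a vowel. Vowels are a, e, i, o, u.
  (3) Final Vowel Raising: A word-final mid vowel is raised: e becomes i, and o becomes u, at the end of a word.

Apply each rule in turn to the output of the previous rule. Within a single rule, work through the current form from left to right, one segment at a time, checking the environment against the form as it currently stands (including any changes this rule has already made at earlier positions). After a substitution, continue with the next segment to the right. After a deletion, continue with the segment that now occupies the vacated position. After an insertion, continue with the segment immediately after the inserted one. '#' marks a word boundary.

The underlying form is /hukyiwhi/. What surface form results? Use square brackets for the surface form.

(1) h-Deletion: [hukyiwhi] → [ukyiwi]
(2) Glottal Epenthesis: [ukyiwi] → [hukyiwi]
(3) Final Vowel Raising: no change — [hukyiwi]

[hukyiwi]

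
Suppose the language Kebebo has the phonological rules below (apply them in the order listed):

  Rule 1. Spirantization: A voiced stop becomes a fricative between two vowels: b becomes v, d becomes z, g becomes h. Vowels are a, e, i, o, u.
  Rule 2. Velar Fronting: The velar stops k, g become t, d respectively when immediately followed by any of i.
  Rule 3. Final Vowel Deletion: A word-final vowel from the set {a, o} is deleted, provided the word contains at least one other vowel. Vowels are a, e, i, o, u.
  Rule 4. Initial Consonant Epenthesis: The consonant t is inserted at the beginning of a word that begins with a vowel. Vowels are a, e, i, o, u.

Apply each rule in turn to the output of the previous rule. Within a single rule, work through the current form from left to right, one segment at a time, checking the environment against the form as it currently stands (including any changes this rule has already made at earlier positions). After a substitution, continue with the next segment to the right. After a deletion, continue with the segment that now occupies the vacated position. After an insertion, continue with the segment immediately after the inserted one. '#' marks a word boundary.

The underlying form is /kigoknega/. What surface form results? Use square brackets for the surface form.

Rule 1 Spirantization: [kigoknega] → [kihokneha]
Rule 2 Velar Fronting: [kihokneha] → [tihokneha]
Rule 3 Final Vowel Deletion: [tihokneha] → [tihokneh]
Rule 4 Initial Consonant Epenthesis: no change — [tihokneh]

[tihokneh]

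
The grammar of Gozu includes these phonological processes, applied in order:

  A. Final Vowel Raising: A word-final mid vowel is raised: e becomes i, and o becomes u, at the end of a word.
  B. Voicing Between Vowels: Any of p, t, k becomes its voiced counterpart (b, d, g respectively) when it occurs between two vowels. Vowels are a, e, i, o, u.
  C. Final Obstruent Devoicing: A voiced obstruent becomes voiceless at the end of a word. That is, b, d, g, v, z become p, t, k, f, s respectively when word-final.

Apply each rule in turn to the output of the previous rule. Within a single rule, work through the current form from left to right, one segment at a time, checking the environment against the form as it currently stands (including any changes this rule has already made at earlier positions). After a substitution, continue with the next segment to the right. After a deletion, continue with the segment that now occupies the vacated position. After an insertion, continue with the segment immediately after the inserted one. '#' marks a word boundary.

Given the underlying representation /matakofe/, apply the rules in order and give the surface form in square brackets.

[madagofi]

A Final Vowel Raising: [matakofe] → [matakofi]
B Voicing Between Vowels: [matakofi] → [madagofi]
C Final Obstruent Devoicing: no change — [madagofi]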